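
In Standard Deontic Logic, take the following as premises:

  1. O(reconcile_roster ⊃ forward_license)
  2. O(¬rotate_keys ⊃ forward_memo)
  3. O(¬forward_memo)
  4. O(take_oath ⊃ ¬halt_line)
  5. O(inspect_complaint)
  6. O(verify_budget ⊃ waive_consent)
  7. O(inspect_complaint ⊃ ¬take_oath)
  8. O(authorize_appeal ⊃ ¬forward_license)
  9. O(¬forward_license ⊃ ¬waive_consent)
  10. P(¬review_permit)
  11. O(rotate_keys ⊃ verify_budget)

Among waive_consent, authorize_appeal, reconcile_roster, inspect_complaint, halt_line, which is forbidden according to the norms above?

Premise 3 gives O(¬forward_memo).
Premise 2, O(¬rotate_keys ⊃ forward_memo), contraposes to O(¬forward_memo ⊃ rotate_keys); with O(¬forward_memo) we get O(rotate_keys).
Applying K to premise 11 (O(rotate_keys ⊃ verify_budget)) and O(rotate_keys) yields O(verify_budget).
Applying K to premise 6 (O(verify_budget ⊃ waive_consent)) and O(verify_budget) yields O(waive_consent).
Premise 9 is O(¬forward_license ⊃ ¬waive_consent); contrapositively O(waive_consent ⊃ forward_license). Since O(waive_consent) holds, K gives O(forward_license).
Premise 8, O(authorize_appeal ⊃ ¬forward_license), contraposes to O(forward_license ⊃ ¬authorize_appeal); with O(forward_license) we get O(¬authorize_appeal).
So O(¬authorize_appeal) holds, i.e. authorize_appeal is forbidden. None of the other listed options is forbidden under the premises.

authorize_appeal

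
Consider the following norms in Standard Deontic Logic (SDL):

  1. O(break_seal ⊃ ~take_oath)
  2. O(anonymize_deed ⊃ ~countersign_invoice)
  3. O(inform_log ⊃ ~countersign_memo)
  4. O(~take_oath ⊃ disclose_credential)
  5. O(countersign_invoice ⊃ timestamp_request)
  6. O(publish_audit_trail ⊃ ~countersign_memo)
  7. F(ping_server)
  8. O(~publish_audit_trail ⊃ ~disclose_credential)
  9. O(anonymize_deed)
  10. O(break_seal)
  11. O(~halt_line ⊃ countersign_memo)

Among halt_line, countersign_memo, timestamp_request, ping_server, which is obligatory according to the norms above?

halt_line

Premise 10 states O(break_seal) outright.
With premise 1, O(break_seal ⊃ ~take_oath), the K-axiom yields O(~take_oath).
With premise 4, O(~take_oath ⊃ disclose_credential), the K-axiom yields O(disclose_credential).
The contrapositive of premise 8 (O(~publish_audit_trail ⊃ ~disclose_credential)) is O(disclose_credential ⊃ publish_audit_trail), and O(disclose_credential) is already established, so O(publish_audit_trail).
Premise 6 is O(publish_audit_trail ⊃ ~countersign_memo); since O(publish_audit_trail), deontic closure gives O(~countersign_memo).
Premise 11, O(~halt_line ⊃ countersign_memo), contraposes to O(~countersign_memo ⊃ halt_line); with O(~countersign_memo) we get O(halt_line).
So O(halt_line) holds — halt_line is obligatory. None of the other listed options is made obligatory by any chain of premises.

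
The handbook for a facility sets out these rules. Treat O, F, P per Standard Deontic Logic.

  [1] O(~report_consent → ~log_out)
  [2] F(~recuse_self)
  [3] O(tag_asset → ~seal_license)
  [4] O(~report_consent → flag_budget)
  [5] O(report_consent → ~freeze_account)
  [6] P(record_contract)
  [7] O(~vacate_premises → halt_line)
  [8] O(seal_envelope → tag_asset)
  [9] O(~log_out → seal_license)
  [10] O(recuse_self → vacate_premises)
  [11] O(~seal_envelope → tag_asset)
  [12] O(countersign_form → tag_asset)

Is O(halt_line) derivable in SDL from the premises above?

Premise 7 is O(~vacate_premises → halt_line), but O(~vacate_premises) is not derivable from the premises, so it does not yield O(halt_line).
No other premise forces O(halt_line). An ideal world satisfying every premise can still have halt_line false, so O(halt_line) is not derivable.

No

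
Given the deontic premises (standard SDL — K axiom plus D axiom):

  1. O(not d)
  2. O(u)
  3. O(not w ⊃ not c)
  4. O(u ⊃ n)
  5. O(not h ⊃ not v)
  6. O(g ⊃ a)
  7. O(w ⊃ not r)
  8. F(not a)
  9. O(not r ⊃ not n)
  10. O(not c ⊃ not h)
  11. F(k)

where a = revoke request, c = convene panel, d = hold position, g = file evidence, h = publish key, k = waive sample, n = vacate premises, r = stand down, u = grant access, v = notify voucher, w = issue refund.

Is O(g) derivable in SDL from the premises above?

No

Premise 6 is O(g ⊃ a); even if O(a) held, inferring O(g) would be affirming the consequent — invalid.
No other premise forces O(g). An ideal world satisfying every premise can still have g false, so O(g) is not derivable.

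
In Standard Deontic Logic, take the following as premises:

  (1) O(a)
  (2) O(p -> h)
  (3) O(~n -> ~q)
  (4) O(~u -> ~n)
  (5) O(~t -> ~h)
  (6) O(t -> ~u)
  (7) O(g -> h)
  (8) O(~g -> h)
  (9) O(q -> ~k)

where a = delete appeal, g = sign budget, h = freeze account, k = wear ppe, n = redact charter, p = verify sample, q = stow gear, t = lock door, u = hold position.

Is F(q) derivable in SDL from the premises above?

Yes

Premises 7 and 8 cover both cases: O(g -> h) and O(~g -> h). Since g ∨ ~g is a tautology, O(h) follows.
Premise 5 is O(~t -> ~h); contrapositively O(h -> t). Since O(h) holds, K gives O(t).
Applying K to premise 6 (O(t -> ~u)) and O(t) yields O(~u).
With premise 4, O(~u -> ~n), the K-axiom yields O(~n).
Applying K to premise 3 (O(~n -> ~q)) and O(~n) yields O(~q).
Premises 1, 2, 9 do not contribute to this derivation.
So O(~q) holds, i.e. F(q). The claim follows.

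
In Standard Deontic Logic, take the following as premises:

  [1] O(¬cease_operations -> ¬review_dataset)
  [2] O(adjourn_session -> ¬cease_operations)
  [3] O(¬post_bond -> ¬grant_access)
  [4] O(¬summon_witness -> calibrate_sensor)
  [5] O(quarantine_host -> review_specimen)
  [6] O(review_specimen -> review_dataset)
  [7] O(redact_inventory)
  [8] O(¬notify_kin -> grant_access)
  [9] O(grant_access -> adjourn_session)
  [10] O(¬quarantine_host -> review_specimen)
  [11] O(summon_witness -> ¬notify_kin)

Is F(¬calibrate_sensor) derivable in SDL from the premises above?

Yes

Premises 5 and 10 cover both cases: O(quarantine_host -> review_specimen) and O(¬quarantine_host -> review_specimen). Since quarantine_host ∨ ¬quarantine_host is a tautology, O(review_specimen) follows.
Premise 6 is O(review_specimen -> review_dataset); since O(review_specimen), deontic closure gives O(review_dataset).
Premise 1 is O(¬cease_operations -> ¬review_dataset); contrapositively O(review_dataset -> cease_operations). Since O(review_dataset) holds, K gives O(cease_operations).
The contrapositive of premise 2 (O(adjourn_session -> ¬cease_operations)) is O(cease_operations -> ¬adjourn_session), and O(cease_operations) is already established, so O(¬adjourn_session).
Premise 9 is O(grant_access -> adjourn_session); contrapositively O(¬adjourn_session -> ¬grant_access). Since O(¬adjourn_session) holds, K gives O(¬grant_access).
Premise 8, O(¬notify_kin -> grant_access), contraposes to O(¬grant_access -> notify_kin); with O(¬grant_access) we get O(notify_kin).
Premise 11 is O(summon_witness -> ¬notify_kin); contrapositively O(notify_kin -> ¬summon_witness). Since O(notify_kin) holds, K gives O(¬summon_witness).
With premise 4, O(¬summon_witness -> calibrate_sensor), the K-axiom yields O(calibrate_sensor).
Premises 3, 7 do not contribute to this derivation.
So O(calibrate_sensor) holds, i.e. F(¬calibrate_sensor). The claim follows.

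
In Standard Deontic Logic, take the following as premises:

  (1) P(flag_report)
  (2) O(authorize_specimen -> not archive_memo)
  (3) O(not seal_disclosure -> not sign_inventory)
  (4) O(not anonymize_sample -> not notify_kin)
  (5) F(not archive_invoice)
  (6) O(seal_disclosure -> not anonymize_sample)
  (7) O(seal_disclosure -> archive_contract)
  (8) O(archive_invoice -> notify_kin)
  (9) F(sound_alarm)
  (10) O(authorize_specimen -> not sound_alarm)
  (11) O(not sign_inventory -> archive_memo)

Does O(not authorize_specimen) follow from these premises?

Premise 5 is F(not archive_invoice), i.e. O(archive_invoice).
With premise 8, O(archive_invoice -> notify_kin), the K-axiom yields O(notify_kin).
The contrapositive of premise 4 (O(not anonymize_sample -> not notify_kin)) is O(notify_kin -> anonymize_sample), and O(notify_kin) is already established, so O(anonymize_sample).
The contrapositive of premise 6 (O(seal_disclosure -> not anonymize_sample)) is O(anonymize_sample -> not seal_disclosure), and O(anonymize_sample) is already established, so O(not seal_disclosure).
Premise 3 is O(not seal_disclosure -> not sign_inventory); since O(not seal_disclosure), deontic closure gives O(not sign_inventory).
From O(not sign_inventory) and premise 11, O(not sign_inventory -> archive_memo), we obtain O(archive_memo).
Premise 2, O(authorize_specimen -> not archive_memo), contraposes to O(archive_memo -> not authorize_specimen); with O(archive_memo) we get O(not authorize_specimen).
Premises 1, 7, 9, 10 do not contribute to this derivation.
So O(not authorize_specimen) follows.

Yes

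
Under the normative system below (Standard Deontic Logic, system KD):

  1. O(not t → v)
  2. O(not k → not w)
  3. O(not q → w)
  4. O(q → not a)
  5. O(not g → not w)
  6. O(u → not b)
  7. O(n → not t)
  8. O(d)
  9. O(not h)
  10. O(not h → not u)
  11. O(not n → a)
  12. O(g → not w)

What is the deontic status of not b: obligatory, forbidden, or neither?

Premise 6 is O(u → not b), but O(u) is not derivable from the premises, so it does not yield O(not b).
No premise or chain of K-axiom applications forces O(not b), and none forces O(b). So not b is neither obligatory nor forbidden under these norms.

Neither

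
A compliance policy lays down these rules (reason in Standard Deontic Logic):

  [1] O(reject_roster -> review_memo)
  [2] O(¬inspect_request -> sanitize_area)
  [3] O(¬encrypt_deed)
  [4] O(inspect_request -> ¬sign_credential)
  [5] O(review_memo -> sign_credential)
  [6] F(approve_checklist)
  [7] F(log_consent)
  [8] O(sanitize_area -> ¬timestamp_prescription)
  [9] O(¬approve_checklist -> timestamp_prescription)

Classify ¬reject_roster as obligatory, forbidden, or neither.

F(approve_checklist) at premise 6 means O(¬approve_checklist).
With premise 9, O(¬approve_checklist -> timestamp_prescription), the K-axiom yields O(timestamp_prescription).
Premise 8, O(sanitize_area -> ¬timestamp_prescription), contraposes to O(timestamp_prescription -> ¬sanitize_area); with O(timestamp_prescription) we get O(¬sanitize_area).
Premise 2, O(¬inspect_request -> sanitize_area), contraposes to O(¬sanitize_area -> inspect_request); with O(¬sanitize_area) we get O(inspect_request).
From O(inspect_request) and premise 4, O(inspect_request -> ¬sign_credential), we obtain O(¬sign_credential).
The contrapositive of premise 5 (O(review_memo -> sign_credential)) is O(¬sign_credential -> ¬review_memo), and O(¬sign_credential) is already established, so O(¬review_memo).
Premise 1, O(reject_roster -> review_memo), contraposes to O(¬review_memo -> ¬reject_roster); with O(¬review_memo) we get O(¬reject_roster).
Premises 3, 7 do not contribute to this derivation.
Hence ¬reject_roster is obligatory.

Obligatory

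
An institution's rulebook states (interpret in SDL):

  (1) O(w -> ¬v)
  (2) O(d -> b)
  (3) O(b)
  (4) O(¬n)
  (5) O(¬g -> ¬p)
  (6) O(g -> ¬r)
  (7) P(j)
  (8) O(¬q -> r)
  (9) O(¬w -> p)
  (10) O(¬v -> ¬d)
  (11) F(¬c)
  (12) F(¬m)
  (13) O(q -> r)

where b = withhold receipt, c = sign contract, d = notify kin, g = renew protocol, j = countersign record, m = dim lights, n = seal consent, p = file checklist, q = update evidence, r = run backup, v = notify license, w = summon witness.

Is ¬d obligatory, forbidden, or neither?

By case analysis on ¬q: premise 8 gives O(¬q -> r) and premise 13 gives O(q -> r), so O(r) either way.
Premise 6 is O(g -> ¬r); contrapositively O(r -> ¬g). Since O(r) holds, K gives O(¬g).
With premise 5, O(¬g -> ¬p), the K-axiom yields O(¬p).
Premise 9 is O(¬w -> p); contrapositively O(¬p -> w). Since O(¬p) holds, K gives O(w).
Premise 1 is O(w -> ¬v); since O(w), deontic closure gives O(¬v).
Premise 10 is O(¬v -> ¬d); since O(¬v), deontic closure gives O(¬d).
Premises 2, 3, 4, 7, 11, 12 do not contribute to this derivation.
Hence ¬d is obligatory.

Obligatory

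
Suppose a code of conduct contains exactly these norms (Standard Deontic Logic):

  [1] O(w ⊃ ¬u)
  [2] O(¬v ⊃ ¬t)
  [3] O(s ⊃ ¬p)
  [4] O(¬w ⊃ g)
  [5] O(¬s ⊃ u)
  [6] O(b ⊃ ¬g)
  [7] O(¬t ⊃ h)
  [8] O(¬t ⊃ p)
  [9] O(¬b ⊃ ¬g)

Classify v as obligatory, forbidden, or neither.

Obligatory

Premises 6 and 9 cover both cases: O(b ⊃ ¬g) and O(¬b ⊃ ¬g). Since b ∨ ¬b is a tautology, O(¬g) follows.
The contrapositive of premise 4 (O(¬w ⊃ g)) is O(¬g ⊃ w), and O(¬g) is already established, so O(w).
Applying K to premise 1 (O(w ⊃ ¬u)) and O(w) yields O(¬u).
The contrapositive of premise 5 (O(¬s ⊃ u)) is O(¬u ⊃ s), and O(¬u) is already established, so O(s).
Applying K to premise 3 (O(s ⊃ ¬p)) and O(s) yields O(¬p).
Premise 8 is O(¬t ⊃ p); contrapositively O(¬p ⊃ t). Since O(¬p) holds, K gives O(t).
Premise 2 is O(¬v ⊃ ¬t); contrapositively O(t ⊃ v). Since O(t) holds, K gives O(v).
Premise 7 does not contribute to this derivation.
Hence v is obligatory.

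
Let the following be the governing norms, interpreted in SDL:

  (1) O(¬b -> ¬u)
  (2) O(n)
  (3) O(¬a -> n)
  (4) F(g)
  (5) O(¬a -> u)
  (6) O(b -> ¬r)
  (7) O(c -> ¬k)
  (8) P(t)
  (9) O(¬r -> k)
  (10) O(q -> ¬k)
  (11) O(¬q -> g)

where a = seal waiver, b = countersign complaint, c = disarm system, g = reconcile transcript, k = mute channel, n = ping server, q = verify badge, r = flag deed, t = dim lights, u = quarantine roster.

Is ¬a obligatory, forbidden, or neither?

Forbidden

F(g) at premise 4 means O(¬g).
The contrapositive of premise 11 (O(¬q -> g)) is O(¬g -> q), and O(¬g) is already established, so O(q).
From O(q) and premise 10, O(q -> ¬k), we obtain O(¬k).
Premise 9 is O(¬r -> k); contrapositively O(¬k -> r). Since O(¬k) holds, K gives O(r).
Premise 6, O(b -> ¬r), contraposes to O(r -> ¬b); with O(r) we get O(¬b).
Premise 1 is O(¬b -> ¬u); since O(¬b), deontic closure gives O(¬u).
Premise 5 is O(¬a -> u); contrapositively O(¬u -> a). Since O(¬u) holds, K gives O(a).
Premises 2, 3, 7, 8 do not contribute to this derivation.
Thus O(a), which is F(¬a): ¬a is forbidden.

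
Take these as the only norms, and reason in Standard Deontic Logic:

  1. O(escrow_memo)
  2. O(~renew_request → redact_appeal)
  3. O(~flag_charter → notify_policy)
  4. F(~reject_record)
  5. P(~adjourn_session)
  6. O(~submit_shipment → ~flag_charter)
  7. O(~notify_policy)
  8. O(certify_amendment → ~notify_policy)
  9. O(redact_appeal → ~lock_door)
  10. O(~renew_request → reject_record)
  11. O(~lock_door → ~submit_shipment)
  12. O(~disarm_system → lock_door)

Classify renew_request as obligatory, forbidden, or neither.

Obligatory

Premise 7 gives O(~notify_policy).
Premise 3, O(~flag_charter → notify_policy), contraposes to O(~notify_policy → flag_charter); with O(~notify_policy) we get O(flag_charter).
Premise 6, O(~submit_shipment → ~flag_charter), contraposes to O(flag_charter → submit_shipment); with O(flag_charter) we get O(submit_shipment).
Premise 11, O(~lock_door → ~submit_shipment), contraposes to O(submit_shipment → lock_door); with O(submit_shipment) we get O(lock_door).
Premise 9, O(redact_appeal → ~lock_door), contraposes to O(lock_door → ~redact_appeal); with O(lock_door) we get O(~redact_appeal).
Premise 2, O(~renew_request → redact_appeal), contraposes to O(~redact_appeal → renew_request); with O(~redact_appeal) we get O(renew_request).
Premises 1, 4, 5, 8, 10, 12 do not contribute to this derivation.
Hence renew_request is obligatory.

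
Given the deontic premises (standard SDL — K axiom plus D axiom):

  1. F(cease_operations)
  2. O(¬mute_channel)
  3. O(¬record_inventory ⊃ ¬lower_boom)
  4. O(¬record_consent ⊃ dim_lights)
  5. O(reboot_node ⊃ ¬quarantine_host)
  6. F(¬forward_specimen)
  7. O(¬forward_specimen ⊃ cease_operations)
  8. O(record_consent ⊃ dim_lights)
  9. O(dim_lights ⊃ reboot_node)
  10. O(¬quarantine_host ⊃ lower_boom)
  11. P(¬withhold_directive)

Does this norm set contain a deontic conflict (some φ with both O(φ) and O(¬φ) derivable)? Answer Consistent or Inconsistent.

Premise 7 is O(¬forward_specimen ⊃ cease_operations), but O(¬forward_specimen) is not derivable from the premises, so it does not yield O(cease_operations).
So O(cease_operations) is not derivable, and the apparent clash with O(¬cease_operations) does not arise.
A world satisfying every obligation exists (e.g. cease_operations=false, dim_lights=true, forward_specimen=true, lower_boom=true, mute_channel=false, quarantine_host=false, reboot_node=true, record_consent=false, record_inventory=true, withhold_directive=false); no atom is both obligatory and forbidden, so the set is consistent.

Consistent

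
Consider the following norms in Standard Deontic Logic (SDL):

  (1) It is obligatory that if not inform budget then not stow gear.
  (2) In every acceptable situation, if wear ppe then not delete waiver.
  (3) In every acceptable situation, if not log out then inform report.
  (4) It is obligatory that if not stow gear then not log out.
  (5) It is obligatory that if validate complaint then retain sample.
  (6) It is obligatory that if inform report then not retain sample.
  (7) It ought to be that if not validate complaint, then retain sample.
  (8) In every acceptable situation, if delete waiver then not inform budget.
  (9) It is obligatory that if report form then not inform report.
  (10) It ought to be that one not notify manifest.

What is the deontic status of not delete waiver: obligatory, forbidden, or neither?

Premises 7 and 5 cover both cases: O(¬validate_complaint → retain_sample) and O(validate_complaint → retain_sample). Since ¬validate_complaint ∨ validate_complaint is a tautology, O(retain_sample) follows.
Premise 6, O(inform_report → ¬retain_sample), contraposes to O(retain_sample → ¬inform_report); with O(retain_sample) we get O(¬inform_report).
Premise 3, O(¬log_out → inform_report), contraposes to O(¬inform_report → log_out); with O(¬inform_report) we get O(log_out).
Premise 4, O(¬stow_gear → ¬log_out), contraposes to O(log_out → stow_gear); with O(log_out) we get O(stow_gear).
Premise 1 is O(¬inform_budget → ¬stow_gear); contrapositively O(stow_gear → inform_budget). Since O(stow_gear) holds, K gives O(inform_budget).
Premise 8, O(delete_waiver → ¬inform_budget), contraposes to O(inform_budget → ¬delete_waiver); with O(inform_budget) we get O(¬delete_waiver).
Premises 2, 9, 10 do not contribute to this derivation.
Hence ¬delete_waiver is obligatory.

Obligatory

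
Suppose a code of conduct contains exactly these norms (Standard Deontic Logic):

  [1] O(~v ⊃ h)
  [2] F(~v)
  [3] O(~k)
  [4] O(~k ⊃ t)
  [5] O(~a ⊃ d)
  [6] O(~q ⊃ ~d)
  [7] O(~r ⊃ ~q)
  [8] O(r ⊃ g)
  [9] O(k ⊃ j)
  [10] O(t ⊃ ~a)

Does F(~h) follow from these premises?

No

Premise 1 is O(~v ⊃ h), but O(~v) is not derivable from the premises, so it does not yield O(h).
No other premise forces O(h). An ideal world satisfying every premise can still have ~h true, so F(~h) is not derivable.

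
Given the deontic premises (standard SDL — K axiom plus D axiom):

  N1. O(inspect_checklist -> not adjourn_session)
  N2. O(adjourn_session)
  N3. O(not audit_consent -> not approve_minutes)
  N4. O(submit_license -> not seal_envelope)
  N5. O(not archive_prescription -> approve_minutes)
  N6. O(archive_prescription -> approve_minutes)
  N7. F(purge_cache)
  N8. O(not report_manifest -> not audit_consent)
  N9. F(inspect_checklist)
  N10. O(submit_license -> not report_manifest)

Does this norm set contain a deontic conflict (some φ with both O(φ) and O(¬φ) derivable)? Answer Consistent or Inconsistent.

Consistent

Premise 1 is O(inspect_checklist -> not adjourn_session), but O(inspect_checklist) is not derivable from the premises, so it does not yield O(not adjourn_session).
So O(not adjourn_session) is not derivable, and the apparent clash with O(adjourn_session) does not arise.
A world satisfying every obligation exists (e.g. adjourn_session=true, approve_minutes=true, archive_prescription=false, audit_consent=true, inspect_checklist=false, purge_cache=false, report_manifest=true, seal_envelope=false, submit_license=false); no atom is both obligatory and forbidden, so the set is consistent.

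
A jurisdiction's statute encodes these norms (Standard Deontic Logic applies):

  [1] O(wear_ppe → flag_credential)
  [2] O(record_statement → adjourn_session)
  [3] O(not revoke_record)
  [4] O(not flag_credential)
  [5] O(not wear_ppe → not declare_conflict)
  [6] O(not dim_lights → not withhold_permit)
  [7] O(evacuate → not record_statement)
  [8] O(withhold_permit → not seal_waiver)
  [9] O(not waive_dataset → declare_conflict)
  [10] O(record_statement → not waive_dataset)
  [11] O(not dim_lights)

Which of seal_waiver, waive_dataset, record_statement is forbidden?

record_statement

Premise 4 gives O(not flag_credential).
Premise 1 is O(wear_ppe → flag_credential); contrapositively O(not flag_credential → not wear_ppe). Since O(not flag_credential) holds, K gives O(not wear_ppe).
Applying K to premise 5 (O(not wear_ppe → not declare_conflict)) and O(not wear_ppe) yields O(not declare_conflict).
Premise 9, O(not waive_dataset → declare_conflict), contraposes to O(not declare_conflict → waive_dataset); with O(not declare_conflict) we get O(waive_dataset).
Premise 10, O(record_statement → not waive_dataset), contraposes to O(waive_dataset → not record_statement); with O(waive_dataset) we get O(not record_statement).
So O(not record_statement) holds, i.e. record_statement is forbidden. None of the other listed options is forbidden under the premises.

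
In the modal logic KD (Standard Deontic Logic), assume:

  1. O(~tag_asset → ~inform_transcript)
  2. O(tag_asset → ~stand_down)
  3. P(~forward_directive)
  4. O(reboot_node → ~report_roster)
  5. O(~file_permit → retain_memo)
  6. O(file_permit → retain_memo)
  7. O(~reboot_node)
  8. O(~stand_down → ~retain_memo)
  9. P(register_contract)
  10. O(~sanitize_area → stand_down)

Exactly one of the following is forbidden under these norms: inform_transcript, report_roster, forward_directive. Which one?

Premises 5 and 6 are O(~file_permit → retain_memo) and O(file_permit → retain_memo); every ideal world satisfies ~file_permit or file_permit, so in either case retain_memo holds — hence O(retain_memo).
Premise 8 is O(~stand_down → ~retain_memo); contrapositively O(retain_memo → stand_down). Since O(retain_memo) holds, K gives O(stand_down).
The contrapositive of premise 2 (O(tag_asset → ~stand_down)) is O(stand_down → ~tag_asset), and O(stand_down) is already established, so O(~tag_asset).
Premise 1 is O(~tag_asset → ~inform_transcript); since O(~tag_asset), deontic closure gives O(~inform_transcript).
So O(~inform_transcript) holds, i.e. inform_transcript is forbidden. None of the other listed options is forbidden under the premises.

inform_transcript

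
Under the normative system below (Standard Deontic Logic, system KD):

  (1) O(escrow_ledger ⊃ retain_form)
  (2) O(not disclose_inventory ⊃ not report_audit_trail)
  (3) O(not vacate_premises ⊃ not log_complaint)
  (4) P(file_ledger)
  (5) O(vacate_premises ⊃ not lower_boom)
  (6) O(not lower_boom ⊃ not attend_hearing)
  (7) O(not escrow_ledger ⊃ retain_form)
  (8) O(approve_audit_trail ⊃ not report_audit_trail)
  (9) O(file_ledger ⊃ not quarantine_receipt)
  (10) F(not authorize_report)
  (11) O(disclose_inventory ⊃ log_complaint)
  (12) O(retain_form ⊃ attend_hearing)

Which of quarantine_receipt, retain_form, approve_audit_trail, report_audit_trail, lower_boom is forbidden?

By case analysis on escrow_ledger: premise 1 gives O(escrow_ledger ⊃ retain_form) and premise 7 gives O(not escrow_ledger ⊃ retain_form), so O(retain_form) either way.
Applying K to premise 12 (O(retain_form ⊃ attend_hearing)) and O(retain_form) yields O(attend_hearing).
The contrapositive of premise 6 (O(not lower_boom ⊃ not attend_hearing)) is O(attend_hearing ⊃ lower_boom), and O(attend_hearing) is already established, so O(lower_boom).
Premise 5 is O(vacate_premises ⊃ not lower_boom); contrapositively O(lower_boom ⊃ not vacate_premises). Since O(lower_boom) holds, K gives O(not vacate_premises).
From O(not vacate_premises) and premise 3, O(not vacate_premises ⊃ not log_complaint), we obtain O(not log_complaint).
Premise 11 is O(disclose_inventory ⊃ log_complaint); contrapositively O(not log_complaint ⊃ not disclose_inventory). Since O(not log_complaint) holds, K gives O(not disclose_inventory).
Premise 2 is O(not disclose_inventory ⊃ not report_audit_trail); since O(not disclose_inventory), deontic closure gives O(not report_audit_trail).
So O(not report_audit_trail) holds, i.e. report_audit_trail is forbidden. None of the other listed options is forbidden under the premises.

report_audit_trail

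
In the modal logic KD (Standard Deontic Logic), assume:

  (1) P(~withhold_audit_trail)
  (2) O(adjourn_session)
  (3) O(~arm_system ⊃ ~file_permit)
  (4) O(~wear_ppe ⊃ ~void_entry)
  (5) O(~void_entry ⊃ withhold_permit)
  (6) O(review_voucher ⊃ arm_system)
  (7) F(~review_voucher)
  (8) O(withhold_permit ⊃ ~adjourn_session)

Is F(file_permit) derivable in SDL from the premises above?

No

Premise 3 is O(~arm_system ⊃ ~file_permit), but O(~arm_system) is not derivable from the premises, so it does not yield O(~file_permit).
No other premise forces O(~file_permit). An ideal world satisfying every premise can still have file_permit true, so F(file_permit) is not derivable.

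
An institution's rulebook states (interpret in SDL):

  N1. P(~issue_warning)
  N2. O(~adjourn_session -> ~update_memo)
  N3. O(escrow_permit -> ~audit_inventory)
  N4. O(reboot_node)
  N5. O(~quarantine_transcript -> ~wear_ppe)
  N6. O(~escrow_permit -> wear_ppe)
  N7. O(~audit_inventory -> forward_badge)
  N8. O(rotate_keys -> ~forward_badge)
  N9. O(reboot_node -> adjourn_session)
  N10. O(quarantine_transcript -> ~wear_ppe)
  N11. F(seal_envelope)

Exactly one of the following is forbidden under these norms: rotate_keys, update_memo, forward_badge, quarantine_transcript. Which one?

By case analysis on ~quarantine_transcript: premise 5 gives O(~quarantine_transcript -> ~wear_ppe) and premise 10 gives O(quarantine_transcript -> ~wear_ppe), so O(~wear_ppe) either way.
The contrapositive of premise 6 (O(~escrow_permit -> wear_ppe)) is O(~wear_ppe -> escrow_permit), and O(~wear_ppe) is already established, so O(escrow_permit).
Applying K to premise 3 (O(escrow_permit -> ~audit_inventory)) and O(escrow_permit) yields O(~audit_inventory).
Applying K to premise 7 (O(~audit_inventory -> forward_badge)) and O(~audit_inventory) yields O(forward_badge).
Premise 8, O(rotate_keys -> ~forward_badge), contraposes to O(forward_badge -> ~rotate_keys); with O(forward_badge) we get O(~rotate_keys).
So O(~rotate_keys) holds, i.e. rotate_keys is forbidden. None of the other listed options is forbidden under the premises.

rotate_keys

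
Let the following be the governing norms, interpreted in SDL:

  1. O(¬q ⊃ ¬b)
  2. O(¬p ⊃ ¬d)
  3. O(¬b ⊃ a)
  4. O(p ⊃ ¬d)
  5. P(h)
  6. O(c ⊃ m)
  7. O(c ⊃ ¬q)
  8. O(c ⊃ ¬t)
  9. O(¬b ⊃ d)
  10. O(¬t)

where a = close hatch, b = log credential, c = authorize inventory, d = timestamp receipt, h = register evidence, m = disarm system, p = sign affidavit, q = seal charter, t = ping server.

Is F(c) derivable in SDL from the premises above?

By case analysis on ¬p: premise 2 gives O(¬p ⊃ ¬d) and premise 4 gives O(p ⊃ ¬d), so O(¬d) either way.
The contrapositive of premise 9 (O(¬b ⊃ d)) is O(¬d ⊃ b), and O(¬d) is already established, so O(b).
The contrapositive of premise 1 (O(¬q ⊃ ¬b)) is O(b ⊃ q), and O(b) is already established, so O(q).
Premise 7, O(c ⊃ ¬q), contraposes to O(q ⊃ ¬c); with O(q) we get O(¬c).
Premises 3, 5, 6, 8, 10 do not contribute to this derivation.
So O(¬c) holds, i.e. F(c). The claim follows.

Yes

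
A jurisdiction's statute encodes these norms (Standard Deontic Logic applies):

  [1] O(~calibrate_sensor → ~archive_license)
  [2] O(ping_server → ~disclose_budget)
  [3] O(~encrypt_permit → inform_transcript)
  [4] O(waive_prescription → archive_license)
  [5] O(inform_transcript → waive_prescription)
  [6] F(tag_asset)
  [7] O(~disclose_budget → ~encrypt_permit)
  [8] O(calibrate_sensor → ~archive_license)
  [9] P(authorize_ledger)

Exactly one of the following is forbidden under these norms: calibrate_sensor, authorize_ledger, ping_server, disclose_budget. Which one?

ping_server

Premises 1 and 8 cover both cases: O(~calibrate_sensor → ~archive_license) and O(calibrate_sensor → ~archive_license). Since ~calibrate_sensor ∨ calibrate_sensor is a tautology, O(~archive_license) follows.
Premise 4, O(waive_prescription → archive_license), contraposes to O(~archive_license → ~waive_prescription); with O(~archive_license) we get O(~waive_prescription).
The contrapositive of premise 5 (O(inform_transcript → waive_prescription)) is O(~waive_prescription → ~inform_transcript), and O(~waive_prescription) is already established, so O(~inform_transcript).
The contrapositive of premise 3 (O(~encrypt_permit → inform_transcript)) is O(~inform_transcript → encrypt_permit), and O(~inform_transcript) is already established, so O(encrypt_permit).
Premise 7, O(~disclose_budget → ~encrypt_permit), contraposes to O(encrypt_permit → disclose_budget); with O(encrypt_permit) we get O(disclose_budget).
Premise 2 is O(ping_server → ~disclose_budget); contrapositively O(disclose_budget → ~ping_server). Since O(disclose_budget) holds, K gives O(~ping_server).
So O(~ping_server) holds, i.e. ping_server is forbidden. None of the other listed options is forbidden under the premises.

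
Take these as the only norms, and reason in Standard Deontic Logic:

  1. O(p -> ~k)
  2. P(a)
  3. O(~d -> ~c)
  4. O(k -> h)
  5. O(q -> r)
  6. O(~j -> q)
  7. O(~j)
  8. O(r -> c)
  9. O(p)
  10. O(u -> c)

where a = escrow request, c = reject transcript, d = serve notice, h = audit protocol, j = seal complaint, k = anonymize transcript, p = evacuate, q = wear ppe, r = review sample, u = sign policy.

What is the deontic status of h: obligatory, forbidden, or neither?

Neither

Premise 4 is O(k -> h), but O(k) is not derivable from the premises, so it does not yield O(h).
No premise or chain of K-axiom applications forces O(h), and none forces O(~h). So h is neither obligatory nor forbidden under these norms.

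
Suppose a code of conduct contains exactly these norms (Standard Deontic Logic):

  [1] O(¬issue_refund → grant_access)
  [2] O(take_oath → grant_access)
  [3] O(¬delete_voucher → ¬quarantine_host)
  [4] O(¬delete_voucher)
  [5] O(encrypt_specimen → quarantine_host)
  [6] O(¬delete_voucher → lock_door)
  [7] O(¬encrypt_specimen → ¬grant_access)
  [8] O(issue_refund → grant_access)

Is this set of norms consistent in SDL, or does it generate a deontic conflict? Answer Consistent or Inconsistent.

Premises 1 and 8 are O(¬issue_refund → grant_access) and O(issue_refund → grant_access); every ideal world satisfies ¬issue_refund or issue_refund, so in either case grant_access holds — hence O(grant_access).
Premise 7, O(¬encrypt_specimen → ¬grant_access), contraposes to O(grant_access → encrypt_specimen); with O(grant_access) we get O(encrypt_specimen).
Applying K to premise 5 (O(encrypt_specimen → quarantine_host)) and O(encrypt_specimen) yields O(quarantine_host).
The contrapositive of premise 3 (O(¬delete_voucher → ¬quarantine_host)) is O(quarantine_host → delete_voucher), and O(quarantine_host) is already established, so O(delete_voucher).
Yet premise 4 states O(¬delete_voucher).
We now have both O(delete_voucher) and O(¬delete_voucher) — delete_voucher is simultaneously obligatory and forbidden, violating the D-axiom.

Inconsistent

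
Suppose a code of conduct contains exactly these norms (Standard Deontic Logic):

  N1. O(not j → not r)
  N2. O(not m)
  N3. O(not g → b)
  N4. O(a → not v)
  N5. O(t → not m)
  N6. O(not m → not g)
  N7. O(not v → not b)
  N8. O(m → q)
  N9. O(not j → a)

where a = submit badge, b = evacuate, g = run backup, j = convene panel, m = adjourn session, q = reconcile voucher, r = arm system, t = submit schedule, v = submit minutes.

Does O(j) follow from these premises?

Yes

Premise 2 states O(not m) outright.
With premise 6, O(not m → not g), the K-axiom yields O(not g).
With premise 3, O(not g → b), the K-axiom yields O(b).
The contrapositive of premise 7 (O(not v → not b)) is O(b → v), and O(b) is already established, so O(v).
Premise 4, O(a → not v), contraposes to O(v → not a); with O(v) we get O(not a).
Premise 9 is O(not j → a); contrapositively O(not a → j). Since O(not a) holds, K gives O(j).
Premises 1, 5, 8 do not contribute to this derivation.
So O(j) follows.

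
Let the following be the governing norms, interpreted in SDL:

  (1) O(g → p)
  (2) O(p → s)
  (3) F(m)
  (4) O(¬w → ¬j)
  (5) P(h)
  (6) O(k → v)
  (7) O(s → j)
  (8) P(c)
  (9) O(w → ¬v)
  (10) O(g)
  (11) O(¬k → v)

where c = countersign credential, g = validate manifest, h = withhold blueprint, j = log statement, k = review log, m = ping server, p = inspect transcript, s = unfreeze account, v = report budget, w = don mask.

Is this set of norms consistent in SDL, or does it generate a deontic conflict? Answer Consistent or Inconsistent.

Inconsistent

Premises 6 and 11 are O(k → v) and O(¬k → v); every ideal world satisfies k or ¬k, so in either case v holds — hence O(v).
The contrapositive of premise 9 (O(w → ¬v)) is O(v → ¬w), and O(v) is already established, so O(¬w).
Premise 4 is O(¬w → ¬j); since O(¬w), deontic closure gives O(¬j).
Premise 7 is O(s → j); contrapositively O(¬j → ¬s). Since O(¬j) holds, K gives O(¬s).
The contrapositive of premise 2 (O(p → s)) is O(¬s → ¬p), and O(¬s) is already established, so O(¬p).
The contrapositive of premise 1 (O(g → p)) is O(¬p → ¬g), and O(¬p) is already established, so O(¬g).
However, premise 10 gives O(g).
We now have both O(¬g) and O(g) — g is simultaneously obligatory and forbidden, violating the D-axiom.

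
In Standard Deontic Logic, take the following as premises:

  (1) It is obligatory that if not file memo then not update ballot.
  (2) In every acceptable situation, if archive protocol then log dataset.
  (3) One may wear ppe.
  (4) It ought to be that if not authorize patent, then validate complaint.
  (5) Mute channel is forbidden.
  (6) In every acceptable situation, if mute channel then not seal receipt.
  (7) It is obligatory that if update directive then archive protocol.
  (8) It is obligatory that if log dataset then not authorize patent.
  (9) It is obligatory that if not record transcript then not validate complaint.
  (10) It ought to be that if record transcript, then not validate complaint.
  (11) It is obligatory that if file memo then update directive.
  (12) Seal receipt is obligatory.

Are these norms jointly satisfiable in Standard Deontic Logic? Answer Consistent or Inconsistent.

Premise 6 is O(mute_channel → ¬seal_receipt), but O(mute_channel) is not derivable from the premises, so it does not yield O(¬seal_receipt).
So O(¬seal_receipt) is not derivable, and the apparent clash with O(seal_receipt) does not arise.
A world satisfying every obligation exists (e.g. archive_protocol=false, authorize_patent=true, file_memo=false, log_dataset=false, mute_channel=false, record_transcript=false, seal_receipt=true, update_ballot=false, update_directive=false, validate_complaint=false, wear_ppe=false); no atom is both obligatory and forbidden, so the set is consistent.

Consistent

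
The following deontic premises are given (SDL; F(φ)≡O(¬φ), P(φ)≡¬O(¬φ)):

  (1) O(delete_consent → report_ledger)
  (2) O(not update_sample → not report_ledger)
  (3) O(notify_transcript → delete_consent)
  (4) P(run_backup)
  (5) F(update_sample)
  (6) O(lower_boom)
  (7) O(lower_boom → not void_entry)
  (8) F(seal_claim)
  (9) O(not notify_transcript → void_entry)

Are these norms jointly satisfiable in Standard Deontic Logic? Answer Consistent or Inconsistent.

F(update_sample) at premise 5 means O(not update_sample).
From O(not update_sample) and premise 2, O(not update_sample → not report_ledger), we obtain O(not report_ledger).
Premise 1 is O(delete_consent → report_ledger); contrapositively O(not report_ledger → not delete_consent). Since O(not report_ledger) holds, K gives O(not delete_consent).
Premise 3 is O(notify_transcript → delete_consent); contrapositively O(not delete_consent → not notify_transcript). Since O(not delete_consent) holds, K gives O(not notify_transcript).
From O(not notify_transcript) and premise 9, O(not notify_transcript → void_entry), we obtain O(void_entry).
Premise 7 is O(lower_boom → not void_entry); contrapositively O(void_entry → not lower_boom). Since O(void_entry) holds, K gives O(not lower_boom).
But premise 6 directly asserts O(lower_boom).
We now have both O(not lower_boom) and O(lower_boom) — lower_boom is simultaneously obligatory and forbidden, violating the D-axiom.

Inconsistent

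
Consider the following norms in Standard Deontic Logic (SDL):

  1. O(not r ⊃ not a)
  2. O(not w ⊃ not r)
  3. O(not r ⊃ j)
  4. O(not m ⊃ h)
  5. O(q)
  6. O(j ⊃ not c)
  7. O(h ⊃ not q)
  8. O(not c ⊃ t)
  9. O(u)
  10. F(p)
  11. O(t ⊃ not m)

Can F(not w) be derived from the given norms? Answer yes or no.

Yes

Premise 5 gives O(q).
Premise 7 is O(h ⊃ not q); contrapositively O(q ⊃ not h). Since O(q) holds, K gives O(not h).
Premise 4 is O(not m ⊃ h); contrapositively O(not h ⊃ m). Since O(not h) holds, K gives O(m).
Premise 11 is O(t ⊃ not m); contrapositively O(m ⊃ not t). Since O(m) holds, K gives O(not t).
Premise 8, O(not c ⊃ t), contraposes to O(not t ⊃ c); with O(not t) we get O(c).
Premise 6, O(j ⊃ not c), contraposes to O(c ⊃ not j); with O(c) we get O(not j).
Premise 3, O(not r ⊃ j), contraposes to O(not j ⊃ r); with O(not j) we get O(r).
The contrapositive of premise 2 (O(not w ⊃ not r)) is O(r ⊃ w), and O(r) is already established, so O(w).
Premises 1, 9, 10 do not contribute to this derivation.
So O(w) holds, i.e. F(not w). The claim follows.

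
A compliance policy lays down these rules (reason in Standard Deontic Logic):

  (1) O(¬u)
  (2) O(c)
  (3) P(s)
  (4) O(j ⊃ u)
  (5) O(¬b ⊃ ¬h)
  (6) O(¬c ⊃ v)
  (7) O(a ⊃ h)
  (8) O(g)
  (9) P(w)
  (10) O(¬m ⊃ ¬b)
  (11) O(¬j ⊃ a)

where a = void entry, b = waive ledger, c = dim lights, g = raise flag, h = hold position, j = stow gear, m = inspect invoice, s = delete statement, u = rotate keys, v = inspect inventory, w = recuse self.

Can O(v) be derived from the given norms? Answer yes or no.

No

Premise 6 is O(¬c ⊃ v), but O(¬c) is not derivable from the premises, so it does not yield O(v).
No other premise forces O(v). An ideal world satisfying every premise can still have v false, so O(v) is not derivable.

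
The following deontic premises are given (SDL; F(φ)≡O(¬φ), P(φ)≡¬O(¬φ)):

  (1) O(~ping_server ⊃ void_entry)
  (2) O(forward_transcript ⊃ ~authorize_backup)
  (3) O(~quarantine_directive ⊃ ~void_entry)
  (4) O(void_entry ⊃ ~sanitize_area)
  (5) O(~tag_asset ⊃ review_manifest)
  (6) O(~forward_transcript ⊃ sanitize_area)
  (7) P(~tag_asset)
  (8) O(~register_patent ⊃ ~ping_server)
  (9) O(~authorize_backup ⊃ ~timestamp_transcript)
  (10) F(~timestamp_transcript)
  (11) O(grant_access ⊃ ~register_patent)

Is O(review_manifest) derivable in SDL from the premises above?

Premise 5 is O(~tag_asset ⊃ review_manifest), but O(~tag_asset) is not derivable from the premises (the permission P(~tag_asset) asserts only ~O(tag_asset), not O(~tag_asset)), so it does not yield O(review_manifest).
No other premise forces O(review_manifest). An ideal world satisfying every premise can still have review_manifest false, so O(review_manifest) is not derivable.

No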